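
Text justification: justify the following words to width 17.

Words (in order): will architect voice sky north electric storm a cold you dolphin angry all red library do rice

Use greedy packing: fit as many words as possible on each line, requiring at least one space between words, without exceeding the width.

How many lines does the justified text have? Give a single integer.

Answer: 6

Derivation:
Line 1: ['will', 'architect'] (min_width=14, slack=3)
Line 2: ['voice', 'sky', 'north'] (min_width=15, slack=2)
Line 3: ['electric', 'storm', 'a'] (min_width=16, slack=1)
Line 4: ['cold', 'you', 'dolphin'] (min_width=16, slack=1)
Line 5: ['angry', 'all', 'red'] (min_width=13, slack=4)
Line 6: ['library', 'do', 'rice'] (min_width=15, slack=2)
Total lines: 6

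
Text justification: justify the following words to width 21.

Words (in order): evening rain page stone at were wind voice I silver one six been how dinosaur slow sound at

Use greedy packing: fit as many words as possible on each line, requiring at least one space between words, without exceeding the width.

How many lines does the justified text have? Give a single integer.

Line 1: ['evening', 'rain', 'page'] (min_width=17, slack=4)
Line 2: ['stone', 'at', 'were', 'wind'] (min_width=18, slack=3)
Line 3: ['voice', 'I', 'silver', 'one'] (min_width=18, slack=3)
Line 4: ['six', 'been', 'how', 'dinosaur'] (min_width=21, slack=0)
Line 5: ['slow', 'sound', 'at'] (min_width=13, slack=8)
Total lines: 5

Answer: 5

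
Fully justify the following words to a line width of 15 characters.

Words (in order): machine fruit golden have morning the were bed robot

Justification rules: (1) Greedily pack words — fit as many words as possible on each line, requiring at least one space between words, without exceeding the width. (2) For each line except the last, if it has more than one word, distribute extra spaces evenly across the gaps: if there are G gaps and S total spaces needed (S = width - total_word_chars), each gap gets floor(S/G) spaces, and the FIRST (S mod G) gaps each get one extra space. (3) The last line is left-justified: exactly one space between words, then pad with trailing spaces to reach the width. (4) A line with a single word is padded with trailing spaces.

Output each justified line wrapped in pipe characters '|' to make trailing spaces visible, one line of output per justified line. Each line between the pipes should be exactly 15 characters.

Answer: |machine   fruit|
|golden     have|
|morning     the|
|were bed robot |

Derivation:
Line 1: ['machine', 'fruit'] (min_width=13, slack=2)
Line 2: ['golden', 'have'] (min_width=11, slack=4)
Line 3: ['morning', 'the'] (min_width=11, slack=4)
Line 4: ['were', 'bed', 'robot'] (min_width=14, slack=1)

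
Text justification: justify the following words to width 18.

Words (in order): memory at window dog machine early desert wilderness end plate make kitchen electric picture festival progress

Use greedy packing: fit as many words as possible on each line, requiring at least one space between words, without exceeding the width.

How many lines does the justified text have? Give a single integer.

Answer: 7

Derivation:
Line 1: ['memory', 'at', 'window'] (min_width=16, slack=2)
Line 2: ['dog', 'machine', 'early'] (min_width=17, slack=1)
Line 3: ['desert', 'wilderness'] (min_width=17, slack=1)
Line 4: ['end', 'plate', 'make'] (min_width=14, slack=4)
Line 5: ['kitchen', 'electric'] (min_width=16, slack=2)
Line 6: ['picture', 'festival'] (min_width=16, slack=2)
Line 7: ['progress'] (min_width=8, slack=10)
Total lines: 7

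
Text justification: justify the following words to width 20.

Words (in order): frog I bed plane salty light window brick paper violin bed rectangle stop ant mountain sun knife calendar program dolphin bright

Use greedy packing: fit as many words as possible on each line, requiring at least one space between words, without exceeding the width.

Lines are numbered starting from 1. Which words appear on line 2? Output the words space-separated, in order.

Answer: salty light window

Derivation:
Line 1: ['frog', 'I', 'bed', 'plane'] (min_width=16, slack=4)
Line 2: ['salty', 'light', 'window'] (min_width=18, slack=2)
Line 3: ['brick', 'paper', 'violin'] (min_width=18, slack=2)
Line 4: ['bed', 'rectangle', 'stop'] (min_width=18, slack=2)
Line 5: ['ant', 'mountain', 'sun'] (min_width=16, slack=4)
Line 6: ['knife', 'calendar'] (min_width=14, slack=6)
Line 7: ['program', 'dolphin'] (min_width=15, slack=5)
Line 8: ['bright'] (min_width=6, slack=14)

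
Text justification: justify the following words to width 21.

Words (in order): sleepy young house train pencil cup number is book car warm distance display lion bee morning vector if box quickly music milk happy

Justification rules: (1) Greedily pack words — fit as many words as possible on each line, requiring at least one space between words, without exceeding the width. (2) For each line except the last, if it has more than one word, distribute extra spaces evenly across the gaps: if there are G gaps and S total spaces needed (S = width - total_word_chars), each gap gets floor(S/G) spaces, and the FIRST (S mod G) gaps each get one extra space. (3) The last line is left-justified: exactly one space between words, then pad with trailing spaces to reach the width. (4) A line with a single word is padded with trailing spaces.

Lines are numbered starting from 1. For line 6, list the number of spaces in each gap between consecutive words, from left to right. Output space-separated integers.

Answer: 1 1 1

Derivation:
Line 1: ['sleepy', 'young', 'house'] (min_width=18, slack=3)
Line 2: ['train', 'pencil', 'cup'] (min_width=16, slack=5)
Line 3: ['number', 'is', 'book', 'car'] (min_width=18, slack=3)
Line 4: ['warm', 'distance', 'display'] (min_width=21, slack=0)
Line 5: ['lion', 'bee', 'morning'] (min_width=16, slack=5)
Line 6: ['vector', 'if', 'box', 'quickly'] (min_width=21, slack=0)
Line 7: ['music', 'milk', 'happy'] (min_width=16, slack=5)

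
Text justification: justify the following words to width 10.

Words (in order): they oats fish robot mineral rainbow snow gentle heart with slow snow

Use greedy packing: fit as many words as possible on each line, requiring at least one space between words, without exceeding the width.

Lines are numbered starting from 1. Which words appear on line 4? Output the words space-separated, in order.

Line 1: ['they', 'oats'] (min_width=9, slack=1)
Line 2: ['fish', 'robot'] (min_width=10, slack=0)
Line 3: ['mineral'] (min_width=7, slack=3)
Line 4: ['rainbow'] (min_width=7, slack=3)
Line 5: ['snow'] (min_width=4, slack=6)
Line 6: ['gentle'] (min_width=6, slack=4)
Line 7: ['heart', 'with'] (min_width=10, slack=0)
Line 8: ['slow', 'snow'] (min_width=9, slack=1)

Answer: rainbow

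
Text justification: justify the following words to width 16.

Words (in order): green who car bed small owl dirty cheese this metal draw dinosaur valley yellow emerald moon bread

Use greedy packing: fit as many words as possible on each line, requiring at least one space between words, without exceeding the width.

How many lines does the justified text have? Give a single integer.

Line 1: ['green', 'who', 'car'] (min_width=13, slack=3)
Line 2: ['bed', 'small', 'owl'] (min_width=13, slack=3)
Line 3: ['dirty', 'cheese'] (min_width=12, slack=4)
Line 4: ['this', 'metal', 'draw'] (min_width=15, slack=1)
Line 5: ['dinosaur', 'valley'] (min_width=15, slack=1)
Line 6: ['yellow', 'emerald'] (min_width=14, slack=2)
Line 7: ['moon', 'bread'] (min_width=10, slack=6)
Total lines: 7

Answer: 7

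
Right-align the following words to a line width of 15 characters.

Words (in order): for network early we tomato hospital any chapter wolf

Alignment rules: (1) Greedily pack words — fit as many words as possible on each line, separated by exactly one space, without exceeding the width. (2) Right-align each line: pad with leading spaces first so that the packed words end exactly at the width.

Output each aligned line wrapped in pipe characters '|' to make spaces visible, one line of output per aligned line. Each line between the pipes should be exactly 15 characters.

Line 1: ['for', 'network'] (min_width=11, slack=4)
Line 2: ['early', 'we', 'tomato'] (min_width=15, slack=0)
Line 3: ['hospital', 'any'] (min_width=12, slack=3)
Line 4: ['chapter', 'wolf'] (min_width=12, slack=3)

Answer: |    for network|
|early we tomato|
|   hospital any|
|   chapter wolf|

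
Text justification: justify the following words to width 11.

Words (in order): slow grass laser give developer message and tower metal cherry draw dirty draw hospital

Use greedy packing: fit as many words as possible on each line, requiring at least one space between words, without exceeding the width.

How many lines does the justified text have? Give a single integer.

Line 1: ['slow', 'grass'] (min_width=10, slack=1)
Line 2: ['laser', 'give'] (min_width=10, slack=1)
Line 3: ['developer'] (min_width=9, slack=2)
Line 4: ['message', 'and'] (min_width=11, slack=0)
Line 5: ['tower', 'metal'] (min_width=11, slack=0)
Line 6: ['cherry', 'draw'] (min_width=11, slack=0)
Line 7: ['dirty', 'draw'] (min_width=10, slack=1)
Line 8: ['hospital'] (min_width=8, slack=3)
Total lines: 8

Answer: 8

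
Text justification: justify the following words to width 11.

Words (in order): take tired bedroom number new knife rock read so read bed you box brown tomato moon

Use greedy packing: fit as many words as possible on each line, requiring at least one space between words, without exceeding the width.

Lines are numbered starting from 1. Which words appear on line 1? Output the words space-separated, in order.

Line 1: ['take', 'tired'] (min_width=10, slack=1)
Line 2: ['bedroom'] (min_width=7, slack=4)
Line 3: ['number', 'new'] (min_width=10, slack=1)
Line 4: ['knife', 'rock'] (min_width=10, slack=1)
Line 5: ['read', 'so'] (min_width=7, slack=4)
Line 6: ['read', 'bed'] (min_width=8, slack=3)
Line 7: ['you', 'box'] (min_width=7, slack=4)
Line 8: ['brown'] (min_width=5, slack=6)
Line 9: ['tomato', 'moon'] (min_width=11, slack=0)

Answer: take tired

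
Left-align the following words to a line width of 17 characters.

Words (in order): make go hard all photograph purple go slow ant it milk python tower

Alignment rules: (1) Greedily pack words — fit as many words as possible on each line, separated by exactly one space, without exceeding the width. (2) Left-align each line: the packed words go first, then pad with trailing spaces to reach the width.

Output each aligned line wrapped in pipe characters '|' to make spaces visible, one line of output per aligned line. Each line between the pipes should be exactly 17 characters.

Answer: |make go hard all |
|photograph purple|
|go slow ant it   |
|milk python tower|

Derivation:
Line 1: ['make', 'go', 'hard', 'all'] (min_width=16, slack=1)
Line 2: ['photograph', 'purple'] (min_width=17, slack=0)
Line 3: ['go', 'slow', 'ant', 'it'] (min_width=14, slack=3)
Line 4: ['milk', 'python', 'tower'] (min_width=17, slack=0)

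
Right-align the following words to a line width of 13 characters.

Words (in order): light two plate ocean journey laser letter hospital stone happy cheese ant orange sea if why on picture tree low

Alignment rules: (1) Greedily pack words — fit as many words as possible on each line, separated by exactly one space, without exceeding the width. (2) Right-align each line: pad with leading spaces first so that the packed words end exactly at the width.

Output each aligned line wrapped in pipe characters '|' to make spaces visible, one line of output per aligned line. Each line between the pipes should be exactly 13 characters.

Line 1: ['light', 'two'] (min_width=9, slack=4)
Line 2: ['plate', 'ocean'] (min_width=11, slack=2)
Line 3: ['journey', 'laser'] (min_width=13, slack=0)
Line 4: ['letter'] (min_width=6, slack=7)
Line 5: ['hospital'] (min_width=8, slack=5)
Line 6: ['stone', 'happy'] (min_width=11, slack=2)
Line 7: ['cheese', 'ant'] (min_width=10, slack=3)
Line 8: ['orange', 'sea', 'if'] (min_width=13, slack=0)
Line 9: ['why', 'on'] (min_width=6, slack=7)
Line 10: ['picture', 'tree'] (min_width=12, slack=1)
Line 11: ['low'] (min_width=3, slack=10)

Answer: |    light two|
|  plate ocean|
|journey laser|
|       letter|
|     hospital|
|  stone happy|
|   cheese ant|
|orange sea if|
|       why on|
| picture tree|
|          low|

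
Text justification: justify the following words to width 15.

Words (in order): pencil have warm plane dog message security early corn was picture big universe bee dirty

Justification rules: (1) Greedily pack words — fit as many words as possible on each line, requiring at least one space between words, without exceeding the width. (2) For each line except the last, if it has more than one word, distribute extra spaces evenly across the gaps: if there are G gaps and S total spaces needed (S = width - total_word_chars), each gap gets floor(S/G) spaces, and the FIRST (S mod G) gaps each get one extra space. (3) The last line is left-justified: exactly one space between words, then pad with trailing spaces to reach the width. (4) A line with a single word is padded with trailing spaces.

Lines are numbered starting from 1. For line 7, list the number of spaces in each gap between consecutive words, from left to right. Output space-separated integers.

Line 1: ['pencil', 'have'] (min_width=11, slack=4)
Line 2: ['warm', 'plane', 'dog'] (min_width=14, slack=1)
Line 3: ['message'] (min_width=7, slack=8)
Line 4: ['security', 'early'] (min_width=14, slack=1)
Line 5: ['corn', 'was'] (min_width=8, slack=7)
Line 6: ['picture', 'big'] (min_width=11, slack=4)
Line 7: ['universe', 'bee'] (min_width=12, slack=3)
Line 8: ['dirty'] (min_width=5, slack=10)

Answer: 4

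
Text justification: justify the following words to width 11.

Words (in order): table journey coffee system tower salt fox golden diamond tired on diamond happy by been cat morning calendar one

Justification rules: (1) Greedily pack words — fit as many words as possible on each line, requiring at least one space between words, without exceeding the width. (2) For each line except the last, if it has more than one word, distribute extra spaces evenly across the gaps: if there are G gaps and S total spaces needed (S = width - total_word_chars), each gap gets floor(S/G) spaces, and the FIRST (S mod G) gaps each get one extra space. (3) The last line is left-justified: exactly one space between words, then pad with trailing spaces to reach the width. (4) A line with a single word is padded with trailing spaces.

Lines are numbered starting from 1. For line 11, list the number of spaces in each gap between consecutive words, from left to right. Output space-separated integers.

Answer: 4

Derivation:
Line 1: ['table'] (min_width=5, slack=6)
Line 2: ['journey'] (min_width=7, slack=4)
Line 3: ['coffee'] (min_width=6, slack=5)
Line 4: ['system'] (min_width=6, slack=5)
Line 5: ['tower', 'salt'] (min_width=10, slack=1)
Line 6: ['fox', 'golden'] (min_width=10, slack=1)
Line 7: ['diamond'] (min_width=7, slack=4)
Line 8: ['tired', 'on'] (min_width=8, slack=3)
Line 9: ['diamond'] (min_width=7, slack=4)
Line 10: ['happy', 'by'] (min_width=8, slack=3)
Line 11: ['been', 'cat'] (min_width=8, slack=3)
Line 12: ['morning'] (min_width=7, slack=4)
Line 13: ['calendar'] (min_width=8, slack=3)
Line 14: ['one'] (min_width=3, slack=8)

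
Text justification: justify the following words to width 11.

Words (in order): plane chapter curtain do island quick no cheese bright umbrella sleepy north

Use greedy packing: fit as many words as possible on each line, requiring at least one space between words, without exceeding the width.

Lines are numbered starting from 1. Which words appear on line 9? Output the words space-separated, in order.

Line 1: ['plane'] (min_width=5, slack=6)
Line 2: ['chapter'] (min_width=7, slack=4)
Line 3: ['curtain', 'do'] (min_width=10, slack=1)
Line 4: ['island'] (min_width=6, slack=5)
Line 5: ['quick', 'no'] (min_width=8, slack=3)
Line 6: ['cheese'] (min_width=6, slack=5)
Line 7: ['bright'] (min_width=6, slack=5)
Line 8: ['umbrella'] (min_width=8, slack=3)
Line 9: ['sleepy'] (min_width=6, slack=5)
Line 10: ['north'] (min_width=5, slack=6)

Answer: sleepy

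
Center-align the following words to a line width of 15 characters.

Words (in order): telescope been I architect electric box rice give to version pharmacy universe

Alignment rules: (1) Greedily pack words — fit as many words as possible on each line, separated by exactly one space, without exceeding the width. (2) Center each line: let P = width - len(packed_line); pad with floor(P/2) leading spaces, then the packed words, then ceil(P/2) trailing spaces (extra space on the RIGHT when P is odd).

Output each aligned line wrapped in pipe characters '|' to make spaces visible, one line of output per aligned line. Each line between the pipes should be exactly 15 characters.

Answer: |telescope been |
|  I architect  |
| electric box  |
| rice give to  |
|    version    |
|   pharmacy    |
|   universe    |

Derivation:
Line 1: ['telescope', 'been'] (min_width=14, slack=1)
Line 2: ['I', 'architect'] (min_width=11, slack=4)
Line 3: ['electric', 'box'] (min_width=12, slack=3)
Line 4: ['rice', 'give', 'to'] (min_width=12, slack=3)
Line 5: ['version'] (min_width=7, slack=8)
Line 6: ['pharmacy'] (min_width=8, slack=7)
Line 7: ['universe'] (min_width=8, slack=7)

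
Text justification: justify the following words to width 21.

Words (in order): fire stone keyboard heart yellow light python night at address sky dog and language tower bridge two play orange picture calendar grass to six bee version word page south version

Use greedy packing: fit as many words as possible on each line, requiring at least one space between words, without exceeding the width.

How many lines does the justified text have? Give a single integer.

Answer: 10

Derivation:
Line 1: ['fire', 'stone', 'keyboard'] (min_width=19, slack=2)
Line 2: ['heart', 'yellow', 'light'] (min_width=18, slack=3)
Line 3: ['python', 'night', 'at'] (min_width=15, slack=6)
Line 4: ['address', 'sky', 'dog', 'and'] (min_width=19, slack=2)
Line 5: ['language', 'tower', 'bridge'] (min_width=21, slack=0)
Line 6: ['two', 'play', 'orange'] (min_width=15, slack=6)
Line 7: ['picture', 'calendar'] (min_width=16, slack=5)
Line 8: ['grass', 'to', 'six', 'bee'] (min_width=16, slack=5)
Line 9: ['version', 'word', 'page'] (min_width=17, slack=4)
Line 10: ['south', 'version'] (min_width=13, slack=8)
Total lines: 10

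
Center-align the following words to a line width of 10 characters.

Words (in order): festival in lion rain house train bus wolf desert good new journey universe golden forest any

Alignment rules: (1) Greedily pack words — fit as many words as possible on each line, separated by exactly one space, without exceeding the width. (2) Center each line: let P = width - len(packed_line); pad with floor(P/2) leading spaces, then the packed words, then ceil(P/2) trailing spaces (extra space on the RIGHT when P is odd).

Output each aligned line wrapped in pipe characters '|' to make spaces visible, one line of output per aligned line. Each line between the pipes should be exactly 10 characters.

Line 1: ['festival'] (min_width=8, slack=2)
Line 2: ['in', 'lion'] (min_width=7, slack=3)
Line 3: ['rain', 'house'] (min_width=10, slack=0)
Line 4: ['train', 'bus'] (min_width=9, slack=1)
Line 5: ['wolf'] (min_width=4, slack=6)
Line 6: ['desert'] (min_width=6, slack=4)
Line 7: ['good', 'new'] (min_width=8, slack=2)
Line 8: ['journey'] (min_width=7, slack=3)
Line 9: ['universe'] (min_width=8, slack=2)
Line 10: ['golden'] (min_width=6, slack=4)
Line 11: ['forest', 'any'] (min_width=10, slack=0)

Answer: | festival |
| in lion  |
|rain house|
|train bus |
|   wolf   |
|  desert  |
| good new |
| journey  |
| universe |
|  golden  |
|forest any|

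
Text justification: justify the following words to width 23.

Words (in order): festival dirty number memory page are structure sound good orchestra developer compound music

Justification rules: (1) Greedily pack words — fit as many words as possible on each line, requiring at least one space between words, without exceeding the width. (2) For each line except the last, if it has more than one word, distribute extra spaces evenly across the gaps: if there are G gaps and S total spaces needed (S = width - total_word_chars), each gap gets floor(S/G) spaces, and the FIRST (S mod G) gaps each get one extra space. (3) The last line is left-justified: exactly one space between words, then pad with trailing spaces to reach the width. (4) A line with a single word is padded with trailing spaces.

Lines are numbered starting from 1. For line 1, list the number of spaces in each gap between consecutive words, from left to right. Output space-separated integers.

Line 1: ['festival', 'dirty', 'number'] (min_width=21, slack=2)
Line 2: ['memory', 'page', 'are'] (min_width=15, slack=8)
Line 3: ['structure', 'sound', 'good'] (min_width=20, slack=3)
Line 4: ['orchestra', 'developer'] (min_width=19, slack=4)
Line 5: ['compound', 'music'] (min_width=14, slack=9)

Answer: 2 2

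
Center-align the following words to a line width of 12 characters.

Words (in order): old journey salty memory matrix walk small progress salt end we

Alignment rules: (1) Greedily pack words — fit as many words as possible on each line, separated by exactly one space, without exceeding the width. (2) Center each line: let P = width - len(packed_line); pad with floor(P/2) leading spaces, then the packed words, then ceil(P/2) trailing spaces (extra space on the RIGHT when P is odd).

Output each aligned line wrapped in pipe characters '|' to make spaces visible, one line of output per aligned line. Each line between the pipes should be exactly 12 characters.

Answer: |old journey |
|salty memory|
|matrix walk |
|   small    |
|  progress  |
|salt end we |

Derivation:
Line 1: ['old', 'journey'] (min_width=11, slack=1)
Line 2: ['salty', 'memory'] (min_width=12, slack=0)
Line 3: ['matrix', 'walk'] (min_width=11, slack=1)
Line 4: ['small'] (min_width=5, slack=7)
Line 5: ['progress'] (min_width=8, slack=4)
Line 6: ['salt', 'end', 'we'] (min_width=11, slack=1)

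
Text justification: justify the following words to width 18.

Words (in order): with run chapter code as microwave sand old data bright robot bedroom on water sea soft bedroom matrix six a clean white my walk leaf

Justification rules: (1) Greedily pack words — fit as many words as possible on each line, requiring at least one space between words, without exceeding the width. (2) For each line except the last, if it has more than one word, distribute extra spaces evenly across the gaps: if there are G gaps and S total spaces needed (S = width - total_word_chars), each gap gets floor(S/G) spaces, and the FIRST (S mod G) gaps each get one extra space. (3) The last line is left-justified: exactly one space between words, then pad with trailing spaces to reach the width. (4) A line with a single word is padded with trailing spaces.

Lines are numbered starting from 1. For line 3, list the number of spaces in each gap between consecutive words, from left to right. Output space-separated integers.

Line 1: ['with', 'run', 'chapter'] (min_width=16, slack=2)
Line 2: ['code', 'as', 'microwave'] (min_width=17, slack=1)
Line 3: ['sand', 'old', 'data'] (min_width=13, slack=5)
Line 4: ['bright', 'robot'] (min_width=12, slack=6)
Line 5: ['bedroom', 'on', 'water'] (min_width=16, slack=2)
Line 6: ['sea', 'soft', 'bedroom'] (min_width=16, slack=2)
Line 7: ['matrix', 'six', 'a', 'clean'] (min_width=18, slack=0)
Line 8: ['white', 'my', 'walk', 'leaf'] (min_width=18, slack=0)

Answer: 4 3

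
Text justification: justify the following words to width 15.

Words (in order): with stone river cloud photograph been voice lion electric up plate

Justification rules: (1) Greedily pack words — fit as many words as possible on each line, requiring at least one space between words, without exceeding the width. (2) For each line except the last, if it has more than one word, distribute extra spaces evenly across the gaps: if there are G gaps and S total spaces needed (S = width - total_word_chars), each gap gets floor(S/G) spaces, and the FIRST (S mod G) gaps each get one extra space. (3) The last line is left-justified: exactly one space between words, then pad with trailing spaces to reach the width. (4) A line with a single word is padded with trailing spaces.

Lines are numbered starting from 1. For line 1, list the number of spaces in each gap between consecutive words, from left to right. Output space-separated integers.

Answer: 6

Derivation:
Line 1: ['with', 'stone'] (min_width=10, slack=5)
Line 2: ['river', 'cloud'] (min_width=11, slack=4)
Line 3: ['photograph', 'been'] (min_width=15, slack=0)
Line 4: ['voice', 'lion'] (min_width=10, slack=5)
Line 5: ['electric', 'up'] (min_width=11, slack=4)
Line 6: ['plate'] (min_width=5, slack=10)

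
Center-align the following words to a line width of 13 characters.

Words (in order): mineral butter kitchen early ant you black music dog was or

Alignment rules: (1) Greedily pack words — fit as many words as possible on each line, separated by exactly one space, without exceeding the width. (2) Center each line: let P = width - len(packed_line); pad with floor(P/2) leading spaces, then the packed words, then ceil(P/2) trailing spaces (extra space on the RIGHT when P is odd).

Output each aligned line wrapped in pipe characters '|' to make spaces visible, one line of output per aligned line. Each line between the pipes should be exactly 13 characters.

Line 1: ['mineral'] (min_width=7, slack=6)
Line 2: ['butter'] (min_width=6, slack=7)
Line 3: ['kitchen', 'early'] (min_width=13, slack=0)
Line 4: ['ant', 'you', 'black'] (min_width=13, slack=0)
Line 5: ['music', 'dog', 'was'] (min_width=13, slack=0)
Line 6: ['or'] (min_width=2, slack=11)

Answer: |   mineral   |
|   butter    |
|kitchen early|
|ant you black|
|music dog was|
|     or      |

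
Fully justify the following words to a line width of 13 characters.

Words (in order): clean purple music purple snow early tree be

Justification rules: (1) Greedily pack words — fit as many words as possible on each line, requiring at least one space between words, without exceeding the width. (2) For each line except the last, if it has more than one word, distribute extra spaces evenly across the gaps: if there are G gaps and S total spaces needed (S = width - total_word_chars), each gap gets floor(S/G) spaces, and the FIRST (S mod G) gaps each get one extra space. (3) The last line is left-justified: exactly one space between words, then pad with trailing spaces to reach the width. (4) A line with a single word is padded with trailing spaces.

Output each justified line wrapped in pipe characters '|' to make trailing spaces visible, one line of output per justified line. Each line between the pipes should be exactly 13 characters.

Answer: |clean  purple|
|music  purple|
|snow    early|
|tree be      |

Derivation:
Line 1: ['clean', 'purple'] (min_width=12, slack=1)
Line 2: ['music', 'purple'] (min_width=12, slack=1)
Line 3: ['snow', 'early'] (min_width=10, slack=3)
Line 4: ['tree', 'be'] (min_width=7, slack=6)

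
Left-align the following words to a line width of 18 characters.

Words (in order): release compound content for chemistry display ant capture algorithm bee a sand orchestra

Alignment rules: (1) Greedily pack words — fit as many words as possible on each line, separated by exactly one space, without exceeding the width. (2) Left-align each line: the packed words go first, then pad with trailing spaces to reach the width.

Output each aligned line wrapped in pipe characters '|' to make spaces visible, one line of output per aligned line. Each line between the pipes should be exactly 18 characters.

Answer: |release compound  |
|content for       |
|chemistry display |
|ant capture       |
|algorithm bee a   |
|sand orchestra    |

Derivation:
Line 1: ['release', 'compound'] (min_width=16, slack=2)
Line 2: ['content', 'for'] (min_width=11, slack=7)
Line 3: ['chemistry', 'display'] (min_width=17, slack=1)
Line 4: ['ant', 'capture'] (min_width=11, slack=7)
Line 5: ['algorithm', 'bee', 'a'] (min_width=15, slack=3)
Line 6: ['sand', 'orchestra'] (min_width=14, slack=4)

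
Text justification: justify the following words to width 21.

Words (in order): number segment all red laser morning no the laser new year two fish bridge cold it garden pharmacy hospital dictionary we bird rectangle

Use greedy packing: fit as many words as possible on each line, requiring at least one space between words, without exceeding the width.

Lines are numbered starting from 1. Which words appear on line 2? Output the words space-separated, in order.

Line 1: ['number', 'segment', 'all'] (min_width=18, slack=3)
Line 2: ['red', 'laser', 'morning', 'no'] (min_width=20, slack=1)
Line 3: ['the', 'laser', 'new', 'year'] (min_width=18, slack=3)
Line 4: ['two', 'fish', 'bridge', 'cold'] (min_width=20, slack=1)
Line 5: ['it', 'garden', 'pharmacy'] (min_width=18, slack=3)
Line 6: ['hospital', 'dictionary'] (min_width=19, slack=2)
Line 7: ['we', 'bird', 'rectangle'] (min_width=17, slack=4)

Answer: red laser morning no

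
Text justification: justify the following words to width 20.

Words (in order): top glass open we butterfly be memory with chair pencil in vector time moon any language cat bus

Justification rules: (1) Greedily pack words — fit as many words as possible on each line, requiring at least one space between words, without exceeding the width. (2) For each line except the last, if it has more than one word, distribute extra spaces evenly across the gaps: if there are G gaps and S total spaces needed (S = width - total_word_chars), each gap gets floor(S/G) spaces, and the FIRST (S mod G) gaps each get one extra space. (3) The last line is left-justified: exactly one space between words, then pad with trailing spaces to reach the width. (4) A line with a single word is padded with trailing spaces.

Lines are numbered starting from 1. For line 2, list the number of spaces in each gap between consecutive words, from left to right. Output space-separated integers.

Line 1: ['top', 'glass', 'open', 'we'] (min_width=17, slack=3)
Line 2: ['butterfly', 'be', 'memory'] (min_width=19, slack=1)
Line 3: ['with', 'chair', 'pencil', 'in'] (min_width=20, slack=0)
Line 4: ['vector', 'time', 'moon', 'any'] (min_width=20, slack=0)
Line 5: ['language', 'cat', 'bus'] (min_width=16, slack=4)

Answer: 2 1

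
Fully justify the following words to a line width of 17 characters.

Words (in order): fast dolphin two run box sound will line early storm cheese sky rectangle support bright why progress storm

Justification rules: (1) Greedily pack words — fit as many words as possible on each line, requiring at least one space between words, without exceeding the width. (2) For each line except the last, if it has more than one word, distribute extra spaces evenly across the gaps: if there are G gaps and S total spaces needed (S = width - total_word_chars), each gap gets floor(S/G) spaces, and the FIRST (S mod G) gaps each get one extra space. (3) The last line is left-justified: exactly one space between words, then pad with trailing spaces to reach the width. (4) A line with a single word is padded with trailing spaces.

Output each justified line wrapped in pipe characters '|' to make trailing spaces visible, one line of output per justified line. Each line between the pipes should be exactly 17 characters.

Answer: |fast  dolphin two|
|run   box   sound|
|will  line  early|
|storm  cheese sky|
|rectangle support|
|bright        why|
|progress storm   |

Derivation:
Line 1: ['fast', 'dolphin', 'two'] (min_width=16, slack=1)
Line 2: ['run', 'box', 'sound'] (min_width=13, slack=4)
Line 3: ['will', 'line', 'early'] (min_width=15, slack=2)
Line 4: ['storm', 'cheese', 'sky'] (min_width=16, slack=1)
Line 5: ['rectangle', 'support'] (min_width=17, slack=0)
Line 6: ['bright', 'why'] (min_width=10, slack=7)
Line 7: ['progress', 'storm'] (min_width=14, slack=3)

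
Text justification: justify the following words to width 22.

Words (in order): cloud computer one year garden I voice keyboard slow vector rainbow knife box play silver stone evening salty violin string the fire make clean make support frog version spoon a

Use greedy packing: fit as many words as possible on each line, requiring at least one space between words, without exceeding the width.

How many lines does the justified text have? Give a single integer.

Line 1: ['cloud', 'computer', 'one'] (min_width=18, slack=4)
Line 2: ['year', 'garden', 'I', 'voice'] (min_width=19, slack=3)
Line 3: ['keyboard', 'slow', 'vector'] (min_width=20, slack=2)
Line 4: ['rainbow', 'knife', 'box', 'play'] (min_width=22, slack=0)
Line 5: ['silver', 'stone', 'evening'] (min_width=20, slack=2)
Line 6: ['salty', 'violin', 'string'] (min_width=19, slack=3)
Line 7: ['the', 'fire', 'make', 'clean'] (min_width=19, slack=3)
Line 8: ['make', 'support', 'frog'] (min_width=17, slack=5)
Line 9: ['version', 'spoon', 'a'] (min_width=15, slack=7)
Total lines: 9

Answer: 9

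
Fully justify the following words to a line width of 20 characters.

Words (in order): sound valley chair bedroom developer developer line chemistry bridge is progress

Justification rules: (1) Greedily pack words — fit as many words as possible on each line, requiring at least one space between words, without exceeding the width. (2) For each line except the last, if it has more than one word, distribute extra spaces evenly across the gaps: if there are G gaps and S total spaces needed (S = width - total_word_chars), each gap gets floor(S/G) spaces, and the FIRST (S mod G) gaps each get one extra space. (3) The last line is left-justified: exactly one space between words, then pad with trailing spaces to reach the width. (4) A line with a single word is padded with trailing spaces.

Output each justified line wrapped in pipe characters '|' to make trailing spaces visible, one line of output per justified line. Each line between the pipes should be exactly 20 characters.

Line 1: ['sound', 'valley', 'chair'] (min_width=18, slack=2)
Line 2: ['bedroom', 'developer'] (min_width=17, slack=3)
Line 3: ['developer', 'line'] (min_width=14, slack=6)
Line 4: ['chemistry', 'bridge', 'is'] (min_width=19, slack=1)
Line 5: ['progress'] (min_width=8, slack=12)

Answer: |sound  valley  chair|
|bedroom    developer|
|developer       line|
|chemistry  bridge is|
|progress            |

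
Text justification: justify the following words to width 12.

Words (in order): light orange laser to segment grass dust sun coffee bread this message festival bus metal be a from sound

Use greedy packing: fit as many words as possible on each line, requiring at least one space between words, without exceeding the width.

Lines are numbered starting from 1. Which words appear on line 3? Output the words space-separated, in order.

Line 1: ['light', 'orange'] (min_width=12, slack=0)
Line 2: ['laser', 'to'] (min_width=8, slack=4)
Line 3: ['segment'] (min_width=7, slack=5)
Line 4: ['grass', 'dust'] (min_width=10, slack=2)
Line 5: ['sun', 'coffee'] (min_width=10, slack=2)
Line 6: ['bread', 'this'] (min_width=10, slack=2)
Line 7: ['message'] (min_width=7, slack=5)
Line 8: ['festival', 'bus'] (min_width=12, slack=0)
Line 9: ['metal', 'be', 'a'] (min_width=10, slack=2)
Line 10: ['from', 'sound'] (min_width=10, slack=2)

Answer: segment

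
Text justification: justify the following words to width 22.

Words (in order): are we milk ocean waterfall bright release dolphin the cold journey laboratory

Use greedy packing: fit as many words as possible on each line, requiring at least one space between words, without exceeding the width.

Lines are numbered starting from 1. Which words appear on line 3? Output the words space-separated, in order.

Line 1: ['are', 'we', 'milk', 'ocean'] (min_width=17, slack=5)
Line 2: ['waterfall', 'bright'] (min_width=16, slack=6)
Line 3: ['release', 'dolphin', 'the'] (min_width=19, slack=3)
Line 4: ['cold', 'journey'] (min_width=12, slack=10)
Line 5: ['laboratory'] (min_width=10, slack=12)

Answer: release dolphin the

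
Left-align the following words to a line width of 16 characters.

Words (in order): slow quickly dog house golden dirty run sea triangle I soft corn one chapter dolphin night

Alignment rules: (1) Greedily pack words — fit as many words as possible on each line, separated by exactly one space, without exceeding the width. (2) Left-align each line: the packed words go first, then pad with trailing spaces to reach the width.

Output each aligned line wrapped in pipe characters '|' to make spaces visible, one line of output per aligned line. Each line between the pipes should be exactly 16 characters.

Line 1: ['slow', 'quickly', 'dog'] (min_width=16, slack=0)
Line 2: ['house', 'golden'] (min_width=12, slack=4)
Line 3: ['dirty', 'run', 'sea'] (min_width=13, slack=3)
Line 4: ['triangle', 'I', 'soft'] (min_width=15, slack=1)
Line 5: ['corn', 'one', 'chapter'] (min_width=16, slack=0)
Line 6: ['dolphin', 'night'] (min_width=13, slack=3)

Answer: |slow quickly dog|
|house golden    |
|dirty run sea   |
|triangle I soft |
|corn one chapter|
|dolphin night   |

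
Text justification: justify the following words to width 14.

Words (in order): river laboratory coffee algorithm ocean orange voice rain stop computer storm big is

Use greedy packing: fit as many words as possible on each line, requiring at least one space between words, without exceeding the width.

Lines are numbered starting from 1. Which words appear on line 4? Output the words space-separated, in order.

Line 1: ['river'] (min_width=5, slack=9)
Line 2: ['laboratory'] (min_width=10, slack=4)
Line 3: ['coffee'] (min_width=6, slack=8)
Line 4: ['algorithm'] (min_width=9, slack=5)
Line 5: ['ocean', 'orange'] (min_width=12, slack=2)
Line 6: ['voice', 'rain'] (min_width=10, slack=4)
Line 7: ['stop', 'computer'] (min_width=13, slack=1)
Line 8: ['storm', 'big', 'is'] (min_width=12, slack=2)

Answer: algorithm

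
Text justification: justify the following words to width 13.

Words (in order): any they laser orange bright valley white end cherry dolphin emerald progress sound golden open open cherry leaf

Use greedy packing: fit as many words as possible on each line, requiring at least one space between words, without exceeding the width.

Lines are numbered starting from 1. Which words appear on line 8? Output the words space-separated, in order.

Answer: progress

Derivation:
Line 1: ['any', 'they'] (min_width=8, slack=5)
Line 2: ['laser', 'orange'] (min_width=12, slack=1)
Line 3: ['bright', 'valley'] (min_width=13, slack=0)
Line 4: ['white', 'end'] (min_width=9, slack=4)
Line 5: ['cherry'] (min_width=6, slack=7)
Line 6: ['dolphin'] (min_width=7, slack=6)
Line 7: ['emerald'] (min_width=7, slack=6)
Line 8: ['progress'] (min_width=8, slack=5)
Line 9: ['sound', 'golden'] (min_width=12, slack=1)
Line 10: ['open', 'open'] (min_width=9, slack=4)
Line 11: ['cherry', 'leaf'] (min_width=11, slack=2)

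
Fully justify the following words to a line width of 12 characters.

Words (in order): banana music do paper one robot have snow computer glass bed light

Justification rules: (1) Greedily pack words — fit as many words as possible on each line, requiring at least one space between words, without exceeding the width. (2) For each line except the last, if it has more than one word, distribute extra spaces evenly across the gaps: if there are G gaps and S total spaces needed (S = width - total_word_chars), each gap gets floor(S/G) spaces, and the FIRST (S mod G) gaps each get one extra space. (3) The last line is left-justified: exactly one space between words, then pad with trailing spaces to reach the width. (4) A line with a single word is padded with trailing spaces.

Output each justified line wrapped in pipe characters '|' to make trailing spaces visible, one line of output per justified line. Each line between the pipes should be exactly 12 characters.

Answer: |banana music|
|do paper one|
|robot   have|
|snow        |
|computer    |
|glass    bed|
|light       |

Derivation:
Line 1: ['banana', 'music'] (min_width=12, slack=0)
Line 2: ['do', 'paper', 'one'] (min_width=12, slack=0)
Line 3: ['robot', 'have'] (min_width=10, slack=2)
Line 4: ['snow'] (min_width=4, slack=8)
Line 5: ['computer'] (min_width=8, slack=4)
Line 6: ['glass', 'bed'] (min_width=9, slack=3)
Line 7: ['light'] (min_width=5, slack=7)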